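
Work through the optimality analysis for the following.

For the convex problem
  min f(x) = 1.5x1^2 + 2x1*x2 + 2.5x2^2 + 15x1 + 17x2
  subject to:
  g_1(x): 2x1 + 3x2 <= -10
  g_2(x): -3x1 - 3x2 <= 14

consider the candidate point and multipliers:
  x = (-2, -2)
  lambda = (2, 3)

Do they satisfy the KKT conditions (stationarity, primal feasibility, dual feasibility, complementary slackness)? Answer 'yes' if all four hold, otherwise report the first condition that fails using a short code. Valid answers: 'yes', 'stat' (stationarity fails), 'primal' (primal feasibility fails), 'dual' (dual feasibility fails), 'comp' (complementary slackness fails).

Gradient of f: grad f(x) = Q x + c = (5, 3)
Constraint values g_i(x) = a_i^T x - b_i:
  g_1((-2, -2)) = 0
  g_2((-2, -2)) = -2
Stationarity residual: grad f(x) + sum_i lambda_i a_i = (0, 0)
  -> stationarity OK
Primal feasibility (all g_i <= 0): OK
Dual feasibility (all lambda_i >= 0): OK
Complementary slackness (lambda_i * g_i(x) = 0 for all i): FAILS

Verdict: the first failing condition is complementary_slackness -> comp.

comp


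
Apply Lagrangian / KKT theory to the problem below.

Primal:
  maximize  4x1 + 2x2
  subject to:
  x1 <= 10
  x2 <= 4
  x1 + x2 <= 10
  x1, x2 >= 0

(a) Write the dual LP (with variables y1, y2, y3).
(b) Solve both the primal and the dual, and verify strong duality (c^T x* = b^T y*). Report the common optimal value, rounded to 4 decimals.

The standard primal-dual pair for 'max c^T x s.t. A x <= b, x >= 0' is:
  Dual:  min b^T y  s.t.  A^T y >= c,  y >= 0.

So the dual LP is:
  minimize  10y1 + 4y2 + 10y3
  subject to:
    y1 + y3 >= 4
    y2 + y3 >= 2
    y1, y2, y3 >= 0

Solving the primal: x* = (10, 0).
  primal value c^T x* = 40.
Solving the dual: y* = (2, 0, 2).
  dual value b^T y* = 40.
Strong duality: c^T x* = b^T y*. Confirmed.

40


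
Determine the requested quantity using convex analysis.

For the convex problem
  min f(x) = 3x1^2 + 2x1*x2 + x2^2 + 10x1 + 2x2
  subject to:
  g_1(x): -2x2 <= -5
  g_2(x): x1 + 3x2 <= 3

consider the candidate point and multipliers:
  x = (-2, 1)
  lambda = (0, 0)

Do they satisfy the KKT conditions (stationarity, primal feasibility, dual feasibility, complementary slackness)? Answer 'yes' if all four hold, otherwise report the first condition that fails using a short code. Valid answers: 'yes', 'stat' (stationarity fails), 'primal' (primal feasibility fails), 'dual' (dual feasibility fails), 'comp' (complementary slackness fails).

Gradient of f: grad f(x) = Q x + c = (0, 0)
Constraint values g_i(x) = a_i^T x - b_i:
  g_1((-2, 1)) = 3
  g_2((-2, 1)) = -2
Stationarity residual: grad f(x) + sum_i lambda_i a_i = (0, 0)
  -> stationarity OK
Primal feasibility (all g_i <= 0): FAILS
Dual feasibility (all lambda_i >= 0): OK
Complementary slackness (lambda_i * g_i(x) = 0 for all i): OK

Verdict: the first failing condition is primal_feasibility -> primal.

primal


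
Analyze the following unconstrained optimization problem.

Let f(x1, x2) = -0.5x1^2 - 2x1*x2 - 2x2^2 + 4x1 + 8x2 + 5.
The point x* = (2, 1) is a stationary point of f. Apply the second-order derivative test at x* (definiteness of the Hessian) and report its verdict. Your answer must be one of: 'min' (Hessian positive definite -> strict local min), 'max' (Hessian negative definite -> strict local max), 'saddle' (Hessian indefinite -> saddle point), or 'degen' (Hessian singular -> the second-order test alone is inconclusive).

Compute the Hessian H = grad^2 f:
  H = [[-1, -2], [-2, -4]]
Verify stationarity: grad f(x*) = H x* + g = (0, 0).
Eigenvalues of H: -5, 0.
H has a zero eigenvalue (singular; negative semidefinite but not definite), so H is neither positive definite, negative definite, nor indefinite. The second-order test alone is inconclusive -> degen.
(Indeed, f is constant along the null direction of H through x*, so x* is not a strict local extremum.)

degen


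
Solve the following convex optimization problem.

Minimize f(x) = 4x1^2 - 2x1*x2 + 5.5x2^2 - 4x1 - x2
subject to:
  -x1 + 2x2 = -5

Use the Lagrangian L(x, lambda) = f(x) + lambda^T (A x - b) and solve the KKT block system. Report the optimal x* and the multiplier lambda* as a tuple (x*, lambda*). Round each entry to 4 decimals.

Form the Lagrangian:
  L(x, lambda) = (1/2) x^T Q x + c^T x + lambda^T (A x - b)
Stationarity (grad_x L = 0): Q x + c + A^T lambda = 0.
Primal feasibility: A x = b.

This gives the KKT block system:
  [ Q   A^T ] [ x     ]   [-c ]
  [ A    0  ] [ lambda ] = [ b ]

Solving the linear system:
  x*      = (1.5143, -1.7429)
  lambda* = (11.6)
  f(x*)   = 26.8429

x* = (1.5143, -1.7429), lambda* = (11.6)


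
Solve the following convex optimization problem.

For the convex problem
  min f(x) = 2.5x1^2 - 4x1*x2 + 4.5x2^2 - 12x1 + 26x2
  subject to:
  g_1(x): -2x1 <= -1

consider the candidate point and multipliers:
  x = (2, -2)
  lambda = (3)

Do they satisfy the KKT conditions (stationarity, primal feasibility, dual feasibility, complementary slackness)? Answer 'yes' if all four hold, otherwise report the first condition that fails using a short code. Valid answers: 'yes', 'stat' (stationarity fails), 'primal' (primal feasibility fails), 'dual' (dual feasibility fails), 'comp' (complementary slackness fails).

Gradient of f: grad f(x) = Q x + c = (6, 0)
Constraint values g_i(x) = a_i^T x - b_i:
  g_1((2, -2)) = -3
Stationarity residual: grad f(x) + sum_i lambda_i a_i = (0, 0)
  -> stationarity OK
Primal feasibility (all g_i <= 0): OK
Dual feasibility (all lambda_i >= 0): OK
Complementary slackness (lambda_i * g_i(x) = 0 for all i): FAILS

Verdict: the first failing condition is complementary_slackness -> comp.

comp


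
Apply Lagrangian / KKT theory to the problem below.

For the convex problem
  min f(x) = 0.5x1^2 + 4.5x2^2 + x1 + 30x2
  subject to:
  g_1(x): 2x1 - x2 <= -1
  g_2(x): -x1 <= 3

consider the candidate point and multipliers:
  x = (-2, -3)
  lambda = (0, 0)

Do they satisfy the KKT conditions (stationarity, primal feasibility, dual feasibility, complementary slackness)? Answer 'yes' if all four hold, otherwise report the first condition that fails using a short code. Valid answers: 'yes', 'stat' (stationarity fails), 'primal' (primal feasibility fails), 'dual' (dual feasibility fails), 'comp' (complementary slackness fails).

Gradient of f: grad f(x) = Q x + c = (-1, 3)
Constraint values g_i(x) = a_i^T x - b_i:
  g_1((-2, -3)) = 0
  g_2((-2, -3)) = -1
Stationarity residual: grad f(x) + sum_i lambda_i a_i = (-1, 3)
  -> stationarity FAILS
Primal feasibility (all g_i <= 0): OK
Dual feasibility (all lambda_i >= 0): OK
Complementary slackness (lambda_i * g_i(x) = 0 for all i): OK

Verdict: the first failing condition is stationarity -> stat.

stat


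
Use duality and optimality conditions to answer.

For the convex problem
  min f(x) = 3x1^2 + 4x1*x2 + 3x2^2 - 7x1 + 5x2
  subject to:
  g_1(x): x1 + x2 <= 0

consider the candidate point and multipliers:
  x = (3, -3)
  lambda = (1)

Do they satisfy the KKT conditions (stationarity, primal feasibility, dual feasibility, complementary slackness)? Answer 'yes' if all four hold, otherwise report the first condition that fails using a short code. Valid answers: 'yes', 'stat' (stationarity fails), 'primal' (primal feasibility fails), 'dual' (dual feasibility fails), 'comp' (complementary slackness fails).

Gradient of f: grad f(x) = Q x + c = (-1, -1)
Constraint values g_i(x) = a_i^T x - b_i:
  g_1((3, -3)) = 0
Stationarity residual: grad f(x) + sum_i lambda_i a_i = (0, 0)
  -> stationarity OK
Primal feasibility (all g_i <= 0): OK
Dual feasibility (all lambda_i >= 0): OK
Complementary slackness (lambda_i * g_i(x) = 0 for all i): OK

Verdict: yes, KKT holds.

yes


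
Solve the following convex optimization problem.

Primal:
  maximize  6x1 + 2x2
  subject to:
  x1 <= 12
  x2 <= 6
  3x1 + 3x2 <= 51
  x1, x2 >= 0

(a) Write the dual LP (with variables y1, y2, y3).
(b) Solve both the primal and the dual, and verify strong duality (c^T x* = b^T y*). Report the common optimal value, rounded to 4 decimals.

The standard primal-dual pair for 'max c^T x s.t. A x <= b, x >= 0' is:
  Dual:  min b^T y  s.t.  A^T y >= c,  y >= 0.

So the dual LP is:
  minimize  12y1 + 6y2 + 51y3
  subject to:
    y1 + 3y3 >= 6
    y2 + 3y3 >= 2
    y1, y2, y3 >= 0

Solving the primal: x* = (12, 5).
  primal value c^T x* = 82.
Solving the dual: y* = (4, 0, 0.6667).
  dual value b^T y* = 82.
Strong duality: c^T x* = b^T y*. Confirmed.

82


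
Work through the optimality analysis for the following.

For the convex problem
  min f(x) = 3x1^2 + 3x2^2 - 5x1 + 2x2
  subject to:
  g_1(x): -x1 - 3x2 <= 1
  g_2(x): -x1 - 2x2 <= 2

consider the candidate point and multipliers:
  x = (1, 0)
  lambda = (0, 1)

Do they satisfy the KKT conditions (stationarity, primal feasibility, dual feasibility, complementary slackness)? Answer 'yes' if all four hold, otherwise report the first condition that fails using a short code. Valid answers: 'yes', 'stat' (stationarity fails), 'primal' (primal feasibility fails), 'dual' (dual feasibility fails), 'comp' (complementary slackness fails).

Gradient of f: grad f(x) = Q x + c = (1, 2)
Constraint values g_i(x) = a_i^T x - b_i:
  g_1((1, 0)) = -2
  g_2((1, 0)) = -3
Stationarity residual: grad f(x) + sum_i lambda_i a_i = (0, 0)
  -> stationarity OK
Primal feasibility (all g_i <= 0): OK
Dual feasibility (all lambda_i >= 0): OK
Complementary slackness (lambda_i * g_i(x) = 0 for all i): FAILS

Verdict: the first failing condition is complementary_slackness -> comp.

comp


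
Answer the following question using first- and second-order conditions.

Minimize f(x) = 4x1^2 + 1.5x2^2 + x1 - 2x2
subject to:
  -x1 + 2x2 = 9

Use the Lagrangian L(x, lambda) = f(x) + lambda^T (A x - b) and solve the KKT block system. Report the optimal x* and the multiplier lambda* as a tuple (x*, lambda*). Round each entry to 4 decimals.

Form the Lagrangian:
  L(x, lambda) = (1/2) x^T Q x + c^T x + lambda^T (A x - b)
Stationarity (grad_x L = 0): Q x + c + A^T lambda = 0.
Primal feasibility: A x = b.

This gives the KKT block system:
  [ Q   A^T ] [ x     ]   [-c ]
  [ A    0  ] [ lambda ] = [ b ]

Solving the linear system:
  x*      = (-0.7714, 4.1143)
  lambda* = (-5.1714)
  f(x*)   = 18.7714

x* = (-0.7714, 4.1143), lambda* = (-5.1714)


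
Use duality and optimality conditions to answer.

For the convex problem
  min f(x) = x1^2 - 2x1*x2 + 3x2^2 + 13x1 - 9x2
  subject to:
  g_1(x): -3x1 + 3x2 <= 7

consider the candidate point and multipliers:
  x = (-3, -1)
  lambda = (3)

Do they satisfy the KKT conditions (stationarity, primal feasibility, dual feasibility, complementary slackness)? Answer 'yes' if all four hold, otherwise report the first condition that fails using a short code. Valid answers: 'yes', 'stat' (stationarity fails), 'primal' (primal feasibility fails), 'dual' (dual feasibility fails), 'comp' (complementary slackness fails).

Gradient of f: grad f(x) = Q x + c = (9, -9)
Constraint values g_i(x) = a_i^T x - b_i:
  g_1((-3, -1)) = -1
Stationarity residual: grad f(x) + sum_i lambda_i a_i = (0, 0)
  -> stationarity OK
Primal feasibility (all g_i <= 0): OK
Dual feasibility (all lambda_i >= 0): OK
Complementary slackness (lambda_i * g_i(x) = 0 for all i): FAILS

Verdict: the first failing condition is complementary_slackness -> comp.

comp


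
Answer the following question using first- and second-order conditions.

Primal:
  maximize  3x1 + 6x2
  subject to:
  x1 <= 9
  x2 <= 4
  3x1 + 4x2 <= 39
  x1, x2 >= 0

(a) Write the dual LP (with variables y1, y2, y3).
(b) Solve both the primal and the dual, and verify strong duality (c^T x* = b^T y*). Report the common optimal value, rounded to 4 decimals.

The standard primal-dual pair for 'max c^T x s.t. A x <= b, x >= 0' is:
  Dual:  min b^T y  s.t.  A^T y >= c,  y >= 0.

So the dual LP is:
  minimize  9y1 + 4y2 + 39y3
  subject to:
    y1 + 3y3 >= 3
    y2 + 4y3 >= 6
    y1, y2, y3 >= 0

Solving the primal: x* = (7.6667, 4).
  primal value c^T x* = 47.
Solving the dual: y* = (0, 2, 1).
  dual value b^T y* = 47.
Strong duality: c^T x* = b^T y*. Confirmed.

47


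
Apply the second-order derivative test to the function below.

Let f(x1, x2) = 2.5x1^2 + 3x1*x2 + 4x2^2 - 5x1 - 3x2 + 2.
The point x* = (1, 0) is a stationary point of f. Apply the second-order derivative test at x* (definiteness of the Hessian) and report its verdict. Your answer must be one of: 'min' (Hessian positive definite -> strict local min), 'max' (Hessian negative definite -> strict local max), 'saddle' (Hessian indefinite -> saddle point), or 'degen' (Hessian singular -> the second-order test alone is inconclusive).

Compute the Hessian H = grad^2 f:
  H = [[5, 3], [3, 8]]
Verify stationarity: grad f(x*) = H x* + g = (0, 0).
Eigenvalues of H: 3.1459, 9.8541.
Both eigenvalues > 0, so H is positive definite -> x* is a strict local min.

min


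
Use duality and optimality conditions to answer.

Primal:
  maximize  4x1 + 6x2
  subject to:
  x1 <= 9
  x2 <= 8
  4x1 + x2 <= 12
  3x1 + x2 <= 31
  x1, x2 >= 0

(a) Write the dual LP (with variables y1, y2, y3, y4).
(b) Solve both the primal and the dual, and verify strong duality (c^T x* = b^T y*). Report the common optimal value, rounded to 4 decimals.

The standard primal-dual pair for 'max c^T x s.t. A x <= b, x >= 0' is:
  Dual:  min b^T y  s.t.  A^T y >= c,  y >= 0.

So the dual LP is:
  minimize  9y1 + 8y2 + 12y3 + 31y4
  subject to:
    y1 + 4y3 + 3y4 >= 4
    y2 + y3 + y4 >= 6
    y1, y2, y3, y4 >= 0

Solving the primal: x* = (1, 8).
  primal value c^T x* = 52.
Solving the dual: y* = (0, 5, 1, 0).
  dual value b^T y* = 52.
Strong duality: c^T x* = b^T y*. Confirmed.

52


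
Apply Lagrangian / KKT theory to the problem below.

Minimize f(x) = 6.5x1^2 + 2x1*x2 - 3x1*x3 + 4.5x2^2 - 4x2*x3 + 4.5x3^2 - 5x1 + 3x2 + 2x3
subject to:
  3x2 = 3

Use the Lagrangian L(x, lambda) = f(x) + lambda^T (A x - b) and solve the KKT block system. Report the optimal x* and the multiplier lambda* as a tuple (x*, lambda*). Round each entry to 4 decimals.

Form the Lagrangian:
  L(x, lambda) = (1/2) x^T Q x + c^T x + lambda^T (A x - b)
Stationarity (grad_x L = 0): Q x + c + A^T lambda = 0.
Primal feasibility: A x = b.

This gives the KKT block system:
  [ Q   A^T ] [ x     ]   [-c ]
  [ A    0  ] [ lambda ] = [ b ]

Solving the linear system:
  x*      = (0.3056, 1, 0.3241)
  lambda* = (-3.7716)
  f(x*)   = 6.7176

x* = (0.3056, 1, 0.3241), lambda* = (-3.7716)


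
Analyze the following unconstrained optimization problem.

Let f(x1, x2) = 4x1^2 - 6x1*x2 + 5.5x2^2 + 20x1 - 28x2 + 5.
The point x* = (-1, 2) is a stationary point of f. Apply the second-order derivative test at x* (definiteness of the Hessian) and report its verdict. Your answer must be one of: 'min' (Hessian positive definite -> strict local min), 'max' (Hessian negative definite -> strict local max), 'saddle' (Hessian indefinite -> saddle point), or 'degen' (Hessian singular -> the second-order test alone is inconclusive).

Compute the Hessian H = grad^2 f:
  H = [[8, -6], [-6, 11]]
Verify stationarity: grad f(x*) = H x* + g = (0, 0).
Eigenvalues of H: 3.3153, 15.6847.
Both eigenvalues > 0, so H is positive definite -> x* is a strict local min.

min


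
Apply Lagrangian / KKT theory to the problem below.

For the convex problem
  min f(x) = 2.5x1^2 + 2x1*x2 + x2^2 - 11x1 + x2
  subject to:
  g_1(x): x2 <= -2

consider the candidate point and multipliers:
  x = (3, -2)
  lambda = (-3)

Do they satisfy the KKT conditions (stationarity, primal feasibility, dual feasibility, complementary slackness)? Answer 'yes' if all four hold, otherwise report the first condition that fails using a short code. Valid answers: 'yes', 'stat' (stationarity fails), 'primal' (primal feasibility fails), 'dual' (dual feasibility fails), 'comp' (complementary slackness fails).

Gradient of f: grad f(x) = Q x + c = (0, 3)
Constraint values g_i(x) = a_i^T x - b_i:
  g_1((3, -2)) = 0
Stationarity residual: grad f(x) + sum_i lambda_i a_i = (0, 0)
  -> stationarity OK
Primal feasibility (all g_i <= 0): OK
Dual feasibility (all lambda_i >= 0): FAILS
Complementary slackness (lambda_i * g_i(x) = 0 for all i): OK

Verdict: the first failing condition is dual_feasibility -> dual.

dual


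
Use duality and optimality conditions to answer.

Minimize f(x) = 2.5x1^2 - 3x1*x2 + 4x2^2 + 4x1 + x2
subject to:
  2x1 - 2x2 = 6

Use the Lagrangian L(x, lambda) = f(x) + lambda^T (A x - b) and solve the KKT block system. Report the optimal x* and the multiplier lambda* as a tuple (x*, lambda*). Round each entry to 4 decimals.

Form the Lagrangian:
  L(x, lambda) = (1/2) x^T Q x + c^T x + lambda^T (A x - b)
Stationarity (grad_x L = 0): Q x + c + A^T lambda = 0.
Primal feasibility: A x = b.

This gives the KKT block system:
  [ Q   A^T ] [ x     ]   [-c ]
  [ A    0  ] [ lambda ] = [ b ]

Solving the linear system:
  x*      = (1.4286, -1.5714)
  lambda* = (-7.9286)
  f(x*)   = 25.8571

x* = (1.4286, -1.5714), lambda* = (-7.9286)


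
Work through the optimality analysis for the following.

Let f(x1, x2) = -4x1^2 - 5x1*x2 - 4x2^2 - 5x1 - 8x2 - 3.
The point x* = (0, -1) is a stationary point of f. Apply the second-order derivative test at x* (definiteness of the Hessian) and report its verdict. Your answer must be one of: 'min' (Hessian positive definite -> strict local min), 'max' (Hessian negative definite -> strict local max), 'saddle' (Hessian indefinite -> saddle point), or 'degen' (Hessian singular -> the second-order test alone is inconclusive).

Compute the Hessian H = grad^2 f:
  H = [[-8, -5], [-5, -8]]
Verify stationarity: grad f(x*) = H x* + g = (0, 0).
Eigenvalues of H: -13, -3.
Both eigenvalues < 0, so H is negative definite -> x* is a strict local max.

max


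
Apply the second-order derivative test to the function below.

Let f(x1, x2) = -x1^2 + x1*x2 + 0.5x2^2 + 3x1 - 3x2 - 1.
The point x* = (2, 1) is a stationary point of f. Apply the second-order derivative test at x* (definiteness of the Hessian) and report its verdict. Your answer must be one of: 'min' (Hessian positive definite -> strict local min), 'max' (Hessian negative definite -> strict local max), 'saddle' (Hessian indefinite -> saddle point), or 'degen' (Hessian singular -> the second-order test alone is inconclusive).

Compute the Hessian H = grad^2 f:
  H = [[-2, 1], [1, 1]]
Verify stationarity: grad f(x*) = H x* + g = (0, 0).
Eigenvalues of H: -2.3028, 1.3028.
Eigenvalues have mixed signs, so H is indefinite -> x* is a saddle point.

saddle


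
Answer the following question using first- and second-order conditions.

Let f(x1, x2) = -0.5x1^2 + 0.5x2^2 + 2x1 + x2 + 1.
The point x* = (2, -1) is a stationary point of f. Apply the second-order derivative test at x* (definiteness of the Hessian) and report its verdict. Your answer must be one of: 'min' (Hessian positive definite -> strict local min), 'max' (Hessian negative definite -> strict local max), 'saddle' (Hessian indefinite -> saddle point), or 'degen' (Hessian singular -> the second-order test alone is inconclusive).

Compute the Hessian H = grad^2 f:
  H = [[-1, 0], [0, 1]]
Verify stationarity: grad f(x*) = H x* + g = (0, 0).
Eigenvalues of H: -1, 1.
Eigenvalues have mixed signs, so H is indefinite -> x* is a saddle point.

saddle


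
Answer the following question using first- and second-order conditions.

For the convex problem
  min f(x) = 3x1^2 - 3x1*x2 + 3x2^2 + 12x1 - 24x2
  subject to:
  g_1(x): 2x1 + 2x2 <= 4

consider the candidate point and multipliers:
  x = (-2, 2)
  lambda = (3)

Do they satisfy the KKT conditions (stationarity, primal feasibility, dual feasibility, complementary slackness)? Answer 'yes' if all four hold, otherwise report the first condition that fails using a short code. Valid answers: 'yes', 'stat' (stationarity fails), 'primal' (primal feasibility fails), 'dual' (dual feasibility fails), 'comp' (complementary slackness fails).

Gradient of f: grad f(x) = Q x + c = (-6, -6)
Constraint values g_i(x) = a_i^T x - b_i:
  g_1((-2, 2)) = -4
Stationarity residual: grad f(x) + sum_i lambda_i a_i = (0, 0)
  -> stationarity OK
Primal feasibility (all g_i <= 0): OK
Dual feasibility (all lambda_i >= 0): OK
Complementary slackness (lambda_i * g_i(x) = 0 for all i): FAILS

Verdict: the first failing condition is complementary_slackness -> comp.

comp


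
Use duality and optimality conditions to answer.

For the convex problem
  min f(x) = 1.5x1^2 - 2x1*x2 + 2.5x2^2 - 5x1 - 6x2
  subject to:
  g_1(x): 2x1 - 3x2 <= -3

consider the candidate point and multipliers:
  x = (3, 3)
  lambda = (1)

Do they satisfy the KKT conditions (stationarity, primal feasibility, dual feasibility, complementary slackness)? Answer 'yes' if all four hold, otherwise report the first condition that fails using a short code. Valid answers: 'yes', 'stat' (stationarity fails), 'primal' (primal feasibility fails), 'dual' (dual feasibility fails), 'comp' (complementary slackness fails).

Gradient of f: grad f(x) = Q x + c = (-2, 3)
Constraint values g_i(x) = a_i^T x - b_i:
  g_1((3, 3)) = 0
Stationarity residual: grad f(x) + sum_i lambda_i a_i = (0, 0)
  -> stationarity OK
Primal feasibility (all g_i <= 0): OK
Dual feasibility (all lambda_i >= 0): OK
Complementary slackness (lambda_i * g_i(x) = 0 for all i): OK

Verdict: yes, KKT holds.

yes


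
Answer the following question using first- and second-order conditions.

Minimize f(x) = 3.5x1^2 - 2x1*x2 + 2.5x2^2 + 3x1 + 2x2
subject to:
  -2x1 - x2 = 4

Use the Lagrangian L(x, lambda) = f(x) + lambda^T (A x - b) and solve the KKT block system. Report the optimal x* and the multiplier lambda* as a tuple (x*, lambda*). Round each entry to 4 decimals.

Form the Lagrangian:
  L(x, lambda) = (1/2) x^T Q x + c^T x + lambda^T (A x - b)
Stationarity (grad_x L = 0): Q x + c + A^T lambda = 0.
Primal feasibility: A x = b.

This gives the KKT block system:
  [ Q   A^T ] [ x     ]   [-c ]
  [ A    0  ] [ lambda ] = [ b ]

Solving the linear system:
  x*      = (-1.3429, -1.3143)
  lambda* = (-1.8857)
  f(x*)   = 0.4429

x* = (-1.3429, -1.3143), lambda* = (-1.8857)


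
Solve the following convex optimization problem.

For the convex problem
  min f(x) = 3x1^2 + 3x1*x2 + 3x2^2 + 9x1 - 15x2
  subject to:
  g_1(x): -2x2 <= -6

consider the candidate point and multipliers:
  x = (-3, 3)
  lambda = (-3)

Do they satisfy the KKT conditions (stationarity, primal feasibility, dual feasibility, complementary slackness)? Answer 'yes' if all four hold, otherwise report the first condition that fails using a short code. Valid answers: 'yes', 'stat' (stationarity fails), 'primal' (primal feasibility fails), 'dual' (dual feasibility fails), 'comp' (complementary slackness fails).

Gradient of f: grad f(x) = Q x + c = (0, -6)
Constraint values g_i(x) = a_i^T x - b_i:
  g_1((-3, 3)) = 0
Stationarity residual: grad f(x) + sum_i lambda_i a_i = (0, 0)
  -> stationarity OK
Primal feasibility (all g_i <= 0): OK
Dual feasibility (all lambda_i >= 0): FAILS
Complementary slackness (lambda_i * g_i(x) = 0 for all i): OK

Verdict: the first failing condition is dual_feasibility -> dual.

dual


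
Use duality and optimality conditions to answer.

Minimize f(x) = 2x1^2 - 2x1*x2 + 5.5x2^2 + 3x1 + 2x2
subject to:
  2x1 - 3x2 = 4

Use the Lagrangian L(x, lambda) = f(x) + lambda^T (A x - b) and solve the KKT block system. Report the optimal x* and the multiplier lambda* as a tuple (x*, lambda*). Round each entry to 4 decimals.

Form the Lagrangian:
  L(x, lambda) = (1/2) x^T Q x + c^T x + lambda^T (A x - b)
Stationarity (grad_x L = 0): Q x + c + A^T lambda = 0.
Primal feasibility: A x = b.

This gives the KKT block system:
  [ Q   A^T ] [ x     ]   [-c ]
  [ A    0  ] [ lambda ] = [ b ]

Solving the linear system:
  x*      = (0.4464, -1.0357)
  lambda* = (-3.4286)
  f(x*)   = 6.4911

x* = (0.4464, -1.0357), lambda* = (-3.4286)


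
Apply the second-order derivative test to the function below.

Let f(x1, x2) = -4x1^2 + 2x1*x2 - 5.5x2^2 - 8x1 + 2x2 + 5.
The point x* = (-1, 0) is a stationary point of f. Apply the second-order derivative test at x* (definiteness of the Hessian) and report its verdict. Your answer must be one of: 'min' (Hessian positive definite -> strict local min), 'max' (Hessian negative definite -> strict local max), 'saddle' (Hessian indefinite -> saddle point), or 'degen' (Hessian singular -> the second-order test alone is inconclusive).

Compute the Hessian H = grad^2 f:
  H = [[-8, 2], [2, -11]]
Verify stationarity: grad f(x*) = H x* + g = (0, 0).
Eigenvalues of H: -12, -7.
Both eigenvalues < 0, so H is negative definite -> x* is a strict local max.

max


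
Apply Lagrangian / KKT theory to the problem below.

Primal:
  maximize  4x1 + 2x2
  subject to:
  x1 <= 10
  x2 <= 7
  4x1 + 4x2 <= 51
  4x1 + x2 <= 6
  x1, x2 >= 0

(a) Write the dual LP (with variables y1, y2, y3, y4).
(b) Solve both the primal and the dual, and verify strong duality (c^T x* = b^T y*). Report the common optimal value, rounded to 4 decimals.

The standard primal-dual pair for 'max c^T x s.t. A x <= b, x >= 0' is:
  Dual:  min b^T y  s.t.  A^T y >= c,  y >= 0.

So the dual LP is:
  minimize  10y1 + 7y2 + 51y3 + 6y4
  subject to:
    y1 + 4y3 + 4y4 >= 4
    y2 + 4y3 + y4 >= 2
    y1, y2, y3, y4 >= 0

Solving the primal: x* = (0, 6).
  primal value c^T x* = 12.
Solving the dual: y* = (0, 0, 0, 2).
  dual value b^T y* = 12.
Strong duality: c^T x* = b^T y*. Confirmed.

12


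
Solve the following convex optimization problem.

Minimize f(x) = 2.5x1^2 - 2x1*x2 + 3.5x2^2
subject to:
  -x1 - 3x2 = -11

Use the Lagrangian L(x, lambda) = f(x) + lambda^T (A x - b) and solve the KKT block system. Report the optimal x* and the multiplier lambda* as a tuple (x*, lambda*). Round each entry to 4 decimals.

Form the Lagrangian:
  L(x, lambda) = (1/2) x^T Q x + c^T x + lambda^T (A x - b)
Stationarity (grad_x L = 0): Q x + c + A^T lambda = 0.
Primal feasibility: A x = b.

This gives the KKT block system:
  [ Q   A^T ] [ x     ]   [-c ]
  [ A    0  ] [ lambda ] = [ b ]

Solving the linear system:
  x*      = (2.2344, 2.9219)
  lambda* = (5.3281)
  f(x*)   = 29.3047

x* = (2.2344, 2.9219), lambda* = (5.3281)


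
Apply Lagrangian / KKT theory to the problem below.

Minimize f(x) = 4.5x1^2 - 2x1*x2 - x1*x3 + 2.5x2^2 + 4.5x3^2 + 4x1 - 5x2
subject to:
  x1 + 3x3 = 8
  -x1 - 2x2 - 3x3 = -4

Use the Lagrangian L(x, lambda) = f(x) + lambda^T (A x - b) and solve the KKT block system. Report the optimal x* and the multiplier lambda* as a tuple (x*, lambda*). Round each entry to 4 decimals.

Form the Lagrangian:
  L(x, lambda) = (1/2) x^T Q x + c^T x + lambda^T (A x - b)
Stationarity (grad_x L = 0): Q x + c + A^T lambda = 0.
Primal feasibility: A x = b.

This gives the KKT block system:
  [ Q   A^T ] [ x     ]   [-c ]
  [ A    0  ] [ lambda ] = [ b ]

Solving the linear system:
  x*      = (0.25, -2, 2.5833)
  lambda* = (-15.4167, -7.75)
  f(x*)   = 51.6667

x* = (0.25, -2, 2.5833), lambda* = (-15.4167, -7.75)


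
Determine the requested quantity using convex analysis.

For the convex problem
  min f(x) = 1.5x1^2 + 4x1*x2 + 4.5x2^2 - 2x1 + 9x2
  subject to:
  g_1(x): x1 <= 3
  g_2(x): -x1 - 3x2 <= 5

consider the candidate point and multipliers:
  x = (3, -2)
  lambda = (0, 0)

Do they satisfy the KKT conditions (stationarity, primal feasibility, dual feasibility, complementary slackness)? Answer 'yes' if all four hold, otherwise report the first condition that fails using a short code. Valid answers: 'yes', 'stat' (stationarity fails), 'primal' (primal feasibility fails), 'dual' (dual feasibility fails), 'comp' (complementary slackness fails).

Gradient of f: grad f(x) = Q x + c = (-1, 3)
Constraint values g_i(x) = a_i^T x - b_i:
  g_1((3, -2)) = 0
  g_2((3, -2)) = -2
Stationarity residual: grad f(x) + sum_i lambda_i a_i = (-1, 3)
  -> stationarity FAILS
Primal feasibility (all g_i <= 0): OK
Dual feasibility (all lambda_i >= 0): OK
Complementary slackness (lambda_i * g_i(x) = 0 for all i): OK

Verdict: the first failing condition is stationarity -> stat.

stat


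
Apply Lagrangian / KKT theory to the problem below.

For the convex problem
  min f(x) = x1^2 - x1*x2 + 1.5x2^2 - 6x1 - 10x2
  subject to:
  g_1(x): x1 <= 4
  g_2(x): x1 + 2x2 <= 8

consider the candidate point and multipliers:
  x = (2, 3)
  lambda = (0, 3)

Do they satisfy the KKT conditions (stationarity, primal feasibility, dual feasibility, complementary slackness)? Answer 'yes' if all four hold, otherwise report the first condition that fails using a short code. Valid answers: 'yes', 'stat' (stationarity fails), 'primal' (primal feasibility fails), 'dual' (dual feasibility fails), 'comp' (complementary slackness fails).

Gradient of f: grad f(x) = Q x + c = (-5, -3)
Constraint values g_i(x) = a_i^T x - b_i:
  g_1((2, 3)) = -2
  g_2((2, 3)) = 0
Stationarity residual: grad f(x) + sum_i lambda_i a_i = (-2, 3)
  -> stationarity FAILS
Primal feasibility (all g_i <= 0): OK
Dual feasibility (all lambda_i >= 0): OK
Complementary slackness (lambda_i * g_i(x) = 0 for all i): OK

Verdict: the first failing condition is stationarity -> stat.

stat


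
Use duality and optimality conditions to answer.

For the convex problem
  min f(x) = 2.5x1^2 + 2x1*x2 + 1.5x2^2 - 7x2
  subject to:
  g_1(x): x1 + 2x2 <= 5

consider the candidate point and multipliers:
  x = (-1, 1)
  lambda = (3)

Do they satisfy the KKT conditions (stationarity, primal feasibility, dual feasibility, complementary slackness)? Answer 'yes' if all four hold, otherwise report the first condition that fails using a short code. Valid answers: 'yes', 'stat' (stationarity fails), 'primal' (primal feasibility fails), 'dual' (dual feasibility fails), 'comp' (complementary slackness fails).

Gradient of f: grad f(x) = Q x + c = (-3, -6)
Constraint values g_i(x) = a_i^T x - b_i:
  g_1((-1, 1)) = -4
Stationarity residual: grad f(x) + sum_i lambda_i a_i = (0, 0)
  -> stationarity OK
Primal feasibility (all g_i <= 0): OK
Dual feasibility (all lambda_i >= 0): OK
Complementary slackness (lambda_i * g_i(x) = 0 for all i): FAILS

Verdict: the first failing condition is complementary_slackness -> comp.

comp


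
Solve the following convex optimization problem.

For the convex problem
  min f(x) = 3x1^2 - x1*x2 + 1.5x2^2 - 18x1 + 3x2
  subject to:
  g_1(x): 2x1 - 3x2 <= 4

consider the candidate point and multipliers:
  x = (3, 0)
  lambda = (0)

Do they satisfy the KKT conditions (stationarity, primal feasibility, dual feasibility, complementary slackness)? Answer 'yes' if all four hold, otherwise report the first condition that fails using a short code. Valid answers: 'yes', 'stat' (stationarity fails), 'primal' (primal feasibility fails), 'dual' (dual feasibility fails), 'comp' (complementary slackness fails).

Gradient of f: grad f(x) = Q x + c = (0, 0)
Constraint values g_i(x) = a_i^T x - b_i:
  g_1((3, 0)) = 2
Stationarity residual: grad f(x) + sum_i lambda_i a_i = (0, 0)
  -> stationarity OK
Primal feasibility (all g_i <= 0): FAILS
Dual feasibility (all lambda_i >= 0): OK
Complementary slackness (lambda_i * g_i(x) = 0 for all i): OK

Verdict: the first failing condition is primal_feasibility -> primal.

primal


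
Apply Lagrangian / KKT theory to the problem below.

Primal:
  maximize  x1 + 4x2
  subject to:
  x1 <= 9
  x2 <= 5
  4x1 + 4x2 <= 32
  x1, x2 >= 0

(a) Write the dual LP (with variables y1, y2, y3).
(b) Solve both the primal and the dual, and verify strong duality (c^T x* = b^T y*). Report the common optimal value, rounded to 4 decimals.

The standard primal-dual pair for 'max c^T x s.t. A x <= b, x >= 0' is:
  Dual:  min b^T y  s.t.  A^T y >= c,  y >= 0.

So the dual LP is:
  minimize  9y1 + 5y2 + 32y3
  subject to:
    y1 + 4y3 >= 1
    y2 + 4y3 >= 4
    y1, y2, y3 >= 0

Solving the primal: x* = (3, 5).
  primal value c^T x* = 23.
Solving the dual: y* = (0, 3, 0.25).
  dual value b^T y* = 23.
Strong duality: c^T x* = b^T y*. Confirmed.

23


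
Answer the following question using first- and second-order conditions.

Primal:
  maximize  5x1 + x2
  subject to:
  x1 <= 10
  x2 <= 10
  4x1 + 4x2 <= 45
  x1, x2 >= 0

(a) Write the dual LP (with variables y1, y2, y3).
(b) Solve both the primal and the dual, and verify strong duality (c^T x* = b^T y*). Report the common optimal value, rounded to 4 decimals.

The standard primal-dual pair for 'max c^T x s.t. A x <= b, x >= 0' is:
  Dual:  min b^T y  s.t.  A^T y >= c,  y >= 0.

So the dual LP is:
  minimize  10y1 + 10y2 + 45y3
  subject to:
    y1 + 4y3 >= 5
    y2 + 4y3 >= 1
    y1, y2, y3 >= 0

Solving the primal: x* = (10, 1.25).
  primal value c^T x* = 51.25.
Solving the dual: y* = (4, 0, 0.25).
  dual value b^T y* = 51.25.
Strong duality: c^T x* = b^T y*. Confirmed.

51.25


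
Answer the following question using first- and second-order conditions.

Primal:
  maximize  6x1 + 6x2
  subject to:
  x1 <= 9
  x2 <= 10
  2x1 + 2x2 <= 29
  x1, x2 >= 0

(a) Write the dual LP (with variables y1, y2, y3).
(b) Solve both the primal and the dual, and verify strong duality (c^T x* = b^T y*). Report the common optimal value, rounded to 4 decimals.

The standard primal-dual pair for 'max c^T x s.t. A x <= b, x >= 0' is:
  Dual:  min b^T y  s.t.  A^T y >= c,  y >= 0.

So the dual LP is:
  minimize  9y1 + 10y2 + 29y3
  subject to:
    y1 + 2y3 >= 6
    y2 + 2y3 >= 6
    y1, y2, y3 >= 0

Solving the primal: x* = (4.5, 10).
  primal value c^T x* = 87.
Solving the dual: y* = (0, 0, 3).
  dual value b^T y* = 87.
Strong duality: c^T x* = b^T y*. Confirmed.

87


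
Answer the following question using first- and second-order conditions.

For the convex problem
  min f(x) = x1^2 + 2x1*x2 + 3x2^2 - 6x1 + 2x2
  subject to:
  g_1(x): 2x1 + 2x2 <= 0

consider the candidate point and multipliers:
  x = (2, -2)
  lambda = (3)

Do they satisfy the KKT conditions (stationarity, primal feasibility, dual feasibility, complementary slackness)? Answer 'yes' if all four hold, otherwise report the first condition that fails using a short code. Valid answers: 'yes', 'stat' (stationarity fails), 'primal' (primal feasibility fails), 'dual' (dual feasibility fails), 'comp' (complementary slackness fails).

Gradient of f: grad f(x) = Q x + c = (-6, -6)
Constraint values g_i(x) = a_i^T x - b_i:
  g_1((2, -2)) = 0
Stationarity residual: grad f(x) + sum_i lambda_i a_i = (0, 0)
  -> stationarity OK
Primal feasibility (all g_i <= 0): OK
Dual feasibility (all lambda_i >= 0): OK
Complementary slackness (lambda_i * g_i(x) = 0 for all i): OK

Verdict: yes, KKT holds.

yes


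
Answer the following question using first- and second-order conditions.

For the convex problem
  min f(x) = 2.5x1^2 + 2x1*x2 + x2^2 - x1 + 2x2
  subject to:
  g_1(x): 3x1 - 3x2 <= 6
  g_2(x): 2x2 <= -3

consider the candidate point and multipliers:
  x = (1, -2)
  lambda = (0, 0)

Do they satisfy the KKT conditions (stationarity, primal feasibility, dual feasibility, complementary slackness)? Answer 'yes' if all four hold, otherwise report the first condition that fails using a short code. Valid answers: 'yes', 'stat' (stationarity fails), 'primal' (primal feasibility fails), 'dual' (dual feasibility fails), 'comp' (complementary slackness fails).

Gradient of f: grad f(x) = Q x + c = (0, 0)
Constraint values g_i(x) = a_i^T x - b_i:
  g_1((1, -2)) = 3
  g_2((1, -2)) = -1
Stationarity residual: grad f(x) + sum_i lambda_i a_i = (0, 0)
  -> stationarity OK
Primal feasibility (all g_i <= 0): FAILS
Dual feasibility (all lambda_i >= 0): OK
Complementary slackness (lambda_i * g_i(x) = 0 for all i): OK

Verdict: the first failing condition is primal_feasibility -> primal.

primal


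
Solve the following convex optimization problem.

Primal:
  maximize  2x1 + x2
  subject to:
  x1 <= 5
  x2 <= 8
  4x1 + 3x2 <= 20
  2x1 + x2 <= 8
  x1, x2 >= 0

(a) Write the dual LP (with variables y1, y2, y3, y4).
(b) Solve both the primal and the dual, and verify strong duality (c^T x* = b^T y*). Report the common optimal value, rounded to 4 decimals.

The standard primal-dual pair for 'max c^T x s.t. A x <= b, x >= 0' is:
  Dual:  min b^T y  s.t.  A^T y >= c,  y >= 0.

So the dual LP is:
  minimize  5y1 + 8y2 + 20y3 + 8y4
  subject to:
    y1 + 4y3 + 2y4 >= 2
    y2 + 3y3 + y4 >= 1
    y1, y2, y3, y4 >= 0

Solving the primal: x* = (2, 4).
  primal value c^T x* = 8.
Solving the dual: y* = (0, 0, 0, 1).
  dual value b^T y* = 8.
Strong duality: c^T x* = b^T y*. Confirmed.

8


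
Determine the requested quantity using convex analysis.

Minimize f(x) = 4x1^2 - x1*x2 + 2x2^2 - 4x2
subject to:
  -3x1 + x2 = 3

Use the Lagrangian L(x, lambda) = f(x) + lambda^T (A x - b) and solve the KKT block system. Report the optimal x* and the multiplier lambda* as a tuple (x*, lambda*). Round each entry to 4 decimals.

Form the Lagrangian:
  L(x, lambda) = (1/2) x^T Q x + c^T x + lambda^T (A x - b)
Stationarity (grad_x L = 0): Q x + c + A^T lambda = 0.
Primal feasibility: A x = b.

This gives the KKT block system:
  [ Q   A^T ] [ x     ]   [-c ]
  [ A    0  ] [ lambda ] = [ b ]

Solving the linear system:
  x*      = (-0.5526, 1.3421)
  lambda* = (-1.9211)
  f(x*)   = 0.1974

x* = (-0.5526, 1.3421), lambda* = (-1.9211)


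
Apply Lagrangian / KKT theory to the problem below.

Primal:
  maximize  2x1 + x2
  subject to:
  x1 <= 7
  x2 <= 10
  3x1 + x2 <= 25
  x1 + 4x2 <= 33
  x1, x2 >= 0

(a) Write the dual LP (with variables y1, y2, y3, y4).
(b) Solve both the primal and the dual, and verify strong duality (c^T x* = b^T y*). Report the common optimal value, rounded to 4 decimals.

The standard primal-dual pair for 'max c^T x s.t. A x <= b, x >= 0' is:
  Dual:  min b^T y  s.t.  A^T y >= c,  y >= 0.

So the dual LP is:
  minimize  7y1 + 10y2 + 25y3 + 33y4
  subject to:
    y1 + 3y3 + y4 >= 2
    y2 + y3 + 4y4 >= 1
    y1, y2, y3, y4 >= 0

Solving the primal: x* = (6.0909, 6.7273).
  primal value c^T x* = 18.9091.
Solving the dual: y* = (0, 0, 0.6364, 0.0909).
  dual value b^T y* = 18.9091.
Strong duality: c^T x* = b^T y*. Confirmed.

18.9091


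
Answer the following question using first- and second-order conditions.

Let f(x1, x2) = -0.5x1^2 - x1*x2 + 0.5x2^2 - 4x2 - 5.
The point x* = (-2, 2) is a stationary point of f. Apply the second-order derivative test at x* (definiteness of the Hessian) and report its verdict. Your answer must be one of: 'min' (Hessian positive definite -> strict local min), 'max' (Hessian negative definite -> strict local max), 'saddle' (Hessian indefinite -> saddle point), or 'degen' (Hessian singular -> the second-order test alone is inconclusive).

Compute the Hessian H = grad^2 f:
  H = [[-1, -1], [-1, 1]]
Verify stationarity: grad f(x*) = H x* + g = (0, 0).
Eigenvalues of H: -1.4142, 1.4142.
Eigenvalues have mixed signs, so H is indefinite -> x* is a saddle point.

saddle


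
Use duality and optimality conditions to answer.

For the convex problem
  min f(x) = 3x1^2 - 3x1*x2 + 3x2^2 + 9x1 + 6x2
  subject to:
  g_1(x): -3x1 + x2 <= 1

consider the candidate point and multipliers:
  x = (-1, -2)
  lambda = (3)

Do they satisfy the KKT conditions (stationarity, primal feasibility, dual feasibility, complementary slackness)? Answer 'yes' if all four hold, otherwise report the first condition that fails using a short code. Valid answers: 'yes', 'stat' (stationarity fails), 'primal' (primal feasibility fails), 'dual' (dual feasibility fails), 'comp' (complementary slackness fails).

Gradient of f: grad f(x) = Q x + c = (9, -3)
Constraint values g_i(x) = a_i^T x - b_i:
  g_1((-1, -2)) = 0
Stationarity residual: grad f(x) + sum_i lambda_i a_i = (0, 0)
  -> stationarity OK
Primal feasibility (all g_i <= 0): OK
Dual feasibility (all lambda_i >= 0): OK
Complementary slackness (lambda_i * g_i(x) = 0 for all i): OK

Verdict: yes, KKT holds.

yes


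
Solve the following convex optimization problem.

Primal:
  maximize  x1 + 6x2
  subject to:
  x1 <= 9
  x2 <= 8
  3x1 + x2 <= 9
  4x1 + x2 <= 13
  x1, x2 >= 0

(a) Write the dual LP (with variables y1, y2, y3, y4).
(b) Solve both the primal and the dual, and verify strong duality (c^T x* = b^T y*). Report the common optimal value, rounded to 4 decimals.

The standard primal-dual pair for 'max c^T x s.t. A x <= b, x >= 0' is:
  Dual:  min b^T y  s.t.  A^T y >= c,  y >= 0.

So the dual LP is:
  minimize  9y1 + 8y2 + 9y3 + 13y4
  subject to:
    y1 + 3y3 + 4y4 >= 1
    y2 + y3 + y4 >= 6
    y1, y2, y3, y4 >= 0

Solving the primal: x* = (0.3333, 8).
  primal value c^T x* = 48.3333.
Solving the dual: y* = (0, 5.6667, 0.3333, 0).
  dual value b^T y* = 48.3333.
Strong duality: c^T x* = b^T y*. Confirmed.

48.3333
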